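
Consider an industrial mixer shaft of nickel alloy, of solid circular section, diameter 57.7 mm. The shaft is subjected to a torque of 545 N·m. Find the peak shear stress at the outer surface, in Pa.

J = πd⁴/32 = π(0.0577)⁴/32 = 1.088×10^-6 m⁴.
τ_max = T·r/J = 545.0 × 0.0289 / 1.088×10^-6 = 1.445×10^7 Pa.

1.44e7 Pa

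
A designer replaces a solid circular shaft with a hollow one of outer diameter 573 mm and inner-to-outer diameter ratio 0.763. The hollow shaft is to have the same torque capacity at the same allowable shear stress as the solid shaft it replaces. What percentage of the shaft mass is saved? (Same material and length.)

Equal τ_max and T ⇒ the solid shaft needs d_s³ = d_o³(1−k⁴), so d_s = 573·(1−0.763⁴)^(1/3) = 499.2 mm.
Area ratio A_h/A_s = d_o²(1−k²)/d_s² = (1−k²)/(1−k⁴)^(2/3) = 0.5506.
Mass saving = 1 − 0.5506 = 44.9 %.

44.9 %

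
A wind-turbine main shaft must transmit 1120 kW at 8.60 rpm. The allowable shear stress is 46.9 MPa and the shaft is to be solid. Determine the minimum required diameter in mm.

513 mm

ω = 2π·8.60/60 = 0.9006 rad/s, so T = P/ω = 1120×10³ / 0.9006 = 1.244e6 N·m.
For a solid shaft τ_max = 16T/(πd³), so d = (16T/(π τ_allow))^(1/3) = (16·1.244e6/(π·4.69×10^7))^(1/3) = 0.5131 m.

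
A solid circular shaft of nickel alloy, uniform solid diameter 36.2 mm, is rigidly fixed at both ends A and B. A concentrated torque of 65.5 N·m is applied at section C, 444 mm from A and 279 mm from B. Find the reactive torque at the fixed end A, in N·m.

With uniform GJ and both ends fixed, compatibility θ_AC = θ_CB gives T_A·a = T_B·b, together with T_A + T_B = T₀.
T_A = T₀·b/(a+b) = 65.50·279/723.0 = 25.28 N·m; T_B = 40.22 N·m.

25.3 N·m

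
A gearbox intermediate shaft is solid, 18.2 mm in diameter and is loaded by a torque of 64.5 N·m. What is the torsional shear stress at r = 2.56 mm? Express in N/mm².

J = πd⁴/32 = π(0.0182)⁴/32 = 1.077×10^-8 m⁴.
Shear stress varies linearly with radius: τ = T·r/J = 64.50 × 0.00256 / 1.077×10^-8 = 1.533×10^7 Pa.

15.3 N/mm²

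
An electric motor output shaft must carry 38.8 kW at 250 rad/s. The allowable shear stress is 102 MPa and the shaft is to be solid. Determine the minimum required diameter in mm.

19.8 mm

ω = 250 rad/s, so T = P/ω = 38.8×10³ / 250.0 = 155.2 N·m.
For a solid shaft τ_max = 16T/(πd³), so d = (16T/(π τ_allow))^(1/3) = (16·155.2/(π·1.02×10^8))^(1/3) = 0.01979 m.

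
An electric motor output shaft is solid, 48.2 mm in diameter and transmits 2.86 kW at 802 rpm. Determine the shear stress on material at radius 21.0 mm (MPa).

ω = 2π·802/60 = 83.99 rad/s, so T = P/ω = 2.86×10³ / 83.99 = 34.05 N·m.
J = πd⁴/32 = π(0.0482)⁴/32 = 5.299×10^-7 m⁴.
Shear stress varies linearly with radius: τ = T·r/J = 34.05 × 0.0210 / 5.299×10^-7 = 1.350×10^6 Pa.

1.35 MPa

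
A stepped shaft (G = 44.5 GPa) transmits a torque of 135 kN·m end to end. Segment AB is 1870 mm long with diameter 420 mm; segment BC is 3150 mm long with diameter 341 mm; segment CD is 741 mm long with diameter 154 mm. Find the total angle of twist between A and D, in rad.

J_AB = π(0.420)⁴/32 = 3.05×10^-3 m⁴; J_BC = π(0.341)⁴/32 = 1.33×10^-3 m⁴; J_CD = π(0.154)⁴/32 = 5.52×10^-5 m⁴.
θ = (T/G)·Σ L_i/J_i = (135000/44.5×10⁹)·(1.87/3.05×10^-3 + 3.15/1.33×10^-3 + 0.741/5.52×10^-5) = 0.04977 rad.

0.0498 rad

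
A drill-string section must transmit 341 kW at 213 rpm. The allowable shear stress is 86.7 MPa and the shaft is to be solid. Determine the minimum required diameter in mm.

96.5 mm

ω = 2π·213/60 = 22.31 rad/s, so T = P/ω = 341×10³ / 22.31 = 15290 N·m.
For a solid shaft τ_max = 16T/(πd³), so d = (16T/(π τ_allow))^(1/3) = (16·15290/(π·8.67×10^7))^(1/3) = 0.09648 m.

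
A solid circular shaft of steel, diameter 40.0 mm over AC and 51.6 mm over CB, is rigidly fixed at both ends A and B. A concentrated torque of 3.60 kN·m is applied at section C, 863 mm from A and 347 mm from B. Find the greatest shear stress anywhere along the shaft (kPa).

Compatibility: T_A·a/J_AC = T_B·b/J_CB with T_A + T_B = T₀.
J_AC = 2.51×10^-7 m⁴, J_CB = 6.96×10^-7 m⁴, so T_A = T₀·(J_AC/a)/((J_AC/a)+(J_CB/b)) = 456.4 N·m, T_B = 3144 N·m.
τ in each portion: τ_AC = 3.63×10^7 Pa, τ_CB = 1.17×10^8 Pa; maximum is in CB.
τ_max = T_CB·r/J = 3144·0.0258/6.96×10^-7 = 1.165×10^8 Pa.

117000 kPa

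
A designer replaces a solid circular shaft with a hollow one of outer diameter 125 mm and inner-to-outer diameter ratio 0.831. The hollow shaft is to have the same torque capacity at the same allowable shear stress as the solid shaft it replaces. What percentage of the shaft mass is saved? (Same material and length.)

Equal τ_max and T ⇒ the solid shaft needs d_s³ = d_o³(1−k⁴), so d_s = 125·(1−0.831⁴)^(1/3) = 100.7 mm.
Area ratio A_h/A_s = d_o²(1−k²)/d_s² = (1−k²)/(1−k⁴)^(2/3) = 0.4766.
Mass saving = 1 − 0.4766 = 52.3 %.

52.3 %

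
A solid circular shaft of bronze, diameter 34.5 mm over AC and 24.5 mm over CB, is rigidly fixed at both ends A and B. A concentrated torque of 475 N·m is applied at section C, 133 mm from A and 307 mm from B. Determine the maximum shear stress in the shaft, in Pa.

Compatibility: T_A·a/J_AC = T_B·b/J_CB with T_A + T_B = T₀.
J_AC = 1.39×10^-7 m⁴, J_CB = 3.54×10^-8 m⁴, so T_A = T₀·(J_AC/a)/((J_AC/a)+(J_CB/b)) = 427.9 N·m, T_B = 47.14 N·m.
τ in each portion: τ_AC = 5.31×10^7 Pa, τ_CB = 1.63×10^7 Pa; maximum is in AC.
τ_max = T_AC·r/J = 427.9·0.0173/1.39×10^-7 = 5.307×10^7 Pa.

5.31e7 Pa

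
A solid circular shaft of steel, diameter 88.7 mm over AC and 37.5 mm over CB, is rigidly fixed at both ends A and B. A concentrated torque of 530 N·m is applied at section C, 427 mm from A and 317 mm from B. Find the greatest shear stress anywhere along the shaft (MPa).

3.71 MPa

Compatibility: T_A·a/J_AC = T_B·b/J_CB with T_A + T_B = T₀.
J_AC = 6.08×10^-6 m⁴, J_CB = 1.94×10^-7 m⁴, so T_A = T₀·(J_AC/a)/((J_AC/a)+(J_CB/b)) = 508.1 N·m, T_B = 21.87 N·m.
τ in each portion: τ_AC = 3.71×10^6 Pa, τ_CB = 2.11×10^6 Pa; maximum is in AC.
τ_max = T_AC·r/J = 508.1·0.0444/6.08×10^-6 = 3.708×10^6 Pa.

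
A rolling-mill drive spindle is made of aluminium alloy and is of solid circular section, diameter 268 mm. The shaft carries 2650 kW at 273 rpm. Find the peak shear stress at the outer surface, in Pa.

ω = 2π·273/60 = 28.59 rad/s, so T = P/ω = 2650×10³ / 28.59 = 92690 N·m.
J = πd⁴/32 = π(0.268)⁴/32 = 5.065×10^-4 m⁴.
τ_max = T·r/J = 92690 × 0.134 / 5.065×10^-4 = 2.453×10^7 Pa.

2.45e7 Pa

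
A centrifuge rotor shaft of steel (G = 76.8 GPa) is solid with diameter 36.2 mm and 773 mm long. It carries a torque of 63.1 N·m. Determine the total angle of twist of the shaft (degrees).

J = πd⁴/32 = π(0.0362)⁴/32 = 1.686×10^-7 m⁴.
θ = T·L/(G·J) = 63.10 × 0.773 / (76.8×10⁹ × 1.686×10^-7) = 3.767×10^-3 rad.

0.216°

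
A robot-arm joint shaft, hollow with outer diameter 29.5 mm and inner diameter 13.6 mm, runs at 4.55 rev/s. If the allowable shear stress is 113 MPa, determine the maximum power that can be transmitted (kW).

J = π(d_o⁴ − d_i⁴)/32 = π(0.0295⁴ − 0.0136⁴)/32 = 7.099×10^-8 m⁴.
T_max = τ_allow·J/r = 1.13×10^8 × 7.099×10^-8 / 0.0147 = 543.9 N·m.
ω = 2π·4.55 = 28.59 rad/s, so P_max = T_max·ω = 1.555×10^4 W.

15.5 kW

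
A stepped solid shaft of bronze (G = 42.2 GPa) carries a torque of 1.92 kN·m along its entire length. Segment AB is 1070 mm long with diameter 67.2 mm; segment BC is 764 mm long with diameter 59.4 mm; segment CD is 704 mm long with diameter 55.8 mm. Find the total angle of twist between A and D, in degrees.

4.95°

J_AB = π(0.0672)⁴/32 = 2.00×10^-6 m⁴; J_BC = π(0.0594)⁴/32 = 1.22×10^-6 m⁴; J_CD = π(0.0558)⁴/32 = 9.52×10^-7 m⁴.
θ = (T/G)·Σ L_i/J_i = (1920/42.2×10⁹)·(1.07/2.00×10^-6 + 0.764/1.22×10^-6 + 0.704/9.52×10^-7) = 0.08641 rad.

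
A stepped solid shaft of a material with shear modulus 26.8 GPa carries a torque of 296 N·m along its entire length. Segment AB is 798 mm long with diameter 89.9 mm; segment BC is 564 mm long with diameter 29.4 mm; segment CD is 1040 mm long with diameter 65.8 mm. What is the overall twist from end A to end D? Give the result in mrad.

92.5 mrad

J_AB = π(0.0899)⁴/32 = 6.41×10^-6 m⁴; J_BC = π(0.0294)⁴/32 = 7.33×10^-8 m⁴; J_CD = π(0.0658)⁴/32 = 1.84×10^-6 m⁴.
θ = (T/G)·Σ L_i/J_i = (296.0/26.8×10⁹)·(0.798/6.41×10^-6 + 0.564/7.33×10^-8 + 1.04/1.84×10^-6) = 0.09254 rad.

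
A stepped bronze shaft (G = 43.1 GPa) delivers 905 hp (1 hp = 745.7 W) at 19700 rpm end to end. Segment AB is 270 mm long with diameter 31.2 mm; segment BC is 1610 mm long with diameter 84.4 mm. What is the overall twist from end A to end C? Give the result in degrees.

ω = 2π·19700/60 = 2063 rad/s, so T = P/ω = 905×745.7 / 2063 = 327.1 N·m.
J_AB = π(0.0312)⁴/32 = 9.30×10^-8 m⁴; J_BC = π(0.0844)⁴/32 = 4.98×10^-6 m⁴.
θ = (T/G)·Σ L_i/J_i = (327.1/43.1×10⁹)·(0.270/9.30×10^-8 + 1.61/4.98×10^-6) = 0.02448 rad.

1.40°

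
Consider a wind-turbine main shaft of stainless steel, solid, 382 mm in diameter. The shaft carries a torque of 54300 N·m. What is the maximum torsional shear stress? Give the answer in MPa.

J = πd⁴/32 = π(0.382)⁴/32 = 2.091×10^-3 m⁴.
τ_max = T·r/J = 54300 × 0.191 / 2.091×10^-3 = 4.961×10^6 Pa.

4.96 MPa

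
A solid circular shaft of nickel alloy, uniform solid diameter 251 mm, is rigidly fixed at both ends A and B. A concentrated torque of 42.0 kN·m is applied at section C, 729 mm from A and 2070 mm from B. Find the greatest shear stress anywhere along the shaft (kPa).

10000 kPa

With uniform GJ and both ends fixed, compatibility θ_AC = θ_CB gives T_A·a = T_B·b, together with T_A + T_B = T₀.
T_A = T₀·b/(a+b) = 42000·2070/2799 = 31060 N·m; T_B = 10940 N·m.
τ in each portion: τ_AC = 1.00×10^7 Pa, τ_CB = 3.52×10^6 Pa; maximum is in AC.
τ_max = T_AC·r/J = 31060·0.126/3.90×10^-4 = 1.000×10^7 Pa.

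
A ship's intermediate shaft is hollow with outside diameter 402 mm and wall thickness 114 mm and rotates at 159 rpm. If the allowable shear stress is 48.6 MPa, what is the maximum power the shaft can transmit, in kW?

J = π(d_o⁴ − d_i⁴)/32 = π(0.402⁴ − 0.174⁴)/32 = 2.474×10^-3 m⁴.
T_max = τ_allow·J/r = 4.86×10^7 × 2.474×10^-3 / 0.201 = 598200 N·m.
ω = 2π·159/60 = 16.65 rad/s, so P_max = T_max·ω = 9.960×10^6 W.

9960 kW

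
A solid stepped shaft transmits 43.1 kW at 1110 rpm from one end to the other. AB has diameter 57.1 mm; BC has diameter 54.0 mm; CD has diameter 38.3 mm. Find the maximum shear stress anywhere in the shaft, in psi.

4880 psi

ω = 2π·1110/60 = 116.2 rad/s, so T = P/ω = 43.1×10³ / 116.2 = 370.8 N·m.
Under the same torque, τ_max = 16T/(πd³) is largest where d is smallest — segment CD (d = 38.3 mm).
τ_max = 16·370.8/(π·(0.0383)³) = 3.361×10^7 Pa.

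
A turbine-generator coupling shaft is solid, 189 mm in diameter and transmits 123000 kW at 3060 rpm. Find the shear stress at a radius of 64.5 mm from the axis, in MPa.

ω = 2π·3060/60 = 320.4 rad/s, so T = P/ω = 123000×10³ / 320.4 = 383800 N·m.
J = πd⁴/32 = π(0.189)⁴/32 = 1.253×10^-4 m⁴.
Shear stress varies linearly with radius: τ = T·r/J = 383800 × 0.0645 / 1.253×10^-4 = 1.976×10^8 Pa.

198 MPa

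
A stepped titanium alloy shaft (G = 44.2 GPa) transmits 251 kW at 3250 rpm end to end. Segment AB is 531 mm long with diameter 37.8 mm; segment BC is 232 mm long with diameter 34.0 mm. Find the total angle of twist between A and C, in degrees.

4.22°

ω = 2π·3250/60 = 340.3 rad/s, so T = P/ω = 251×10³ / 340.3 = 737.5 N·m.
J_AB = π(0.0378)⁴/32 = 2.00×10^-7 m⁴; J_BC = π(0.0340)⁴/32 = 1.31×10^-7 m⁴.
θ = (T/G)·Σ L_i/J_i = (737.5/44.2×10⁹)·(0.531/2.00×10^-7 + 0.232/1.31×10^-7) = 0.07371 rad.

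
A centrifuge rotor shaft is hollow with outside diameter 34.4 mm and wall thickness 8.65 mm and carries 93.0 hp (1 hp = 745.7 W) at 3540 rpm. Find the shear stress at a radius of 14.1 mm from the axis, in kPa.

ω = 2π·3540/60 = 370.7 rad/s, so T = P/ω = 93.0×745.7 / 370.7 = 187.1 N·m.
J = π(d_o⁴ − d_i⁴)/32 = π(0.0344⁴ − 0.0171⁴)/32 = 1.291×10^-7 m⁴.
Shear stress varies linearly with radius: τ = T·r/J = 187.1 × 0.0141 / 1.291×10^-7 = 2.043×10^7 Pa.

20400 kPa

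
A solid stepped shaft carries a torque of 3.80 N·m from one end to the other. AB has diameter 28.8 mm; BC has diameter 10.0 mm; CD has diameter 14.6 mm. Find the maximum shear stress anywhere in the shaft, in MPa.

Under the same torque, τ_max = 16T/(πd³) is largest where d is smallest — segment BC (d = 10.0 mm).
τ_max = 16·3.800/(π·(0.0100)³) = 1.935×10^7 Pa.

19.4 MPa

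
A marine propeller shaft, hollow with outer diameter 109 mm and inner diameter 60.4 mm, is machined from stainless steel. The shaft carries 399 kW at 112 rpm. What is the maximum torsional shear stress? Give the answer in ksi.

ω = 2π·112/60 = 11.73 rad/s, so T = P/ω = 399×10³ / 11.73 = 34020 N·m.
J = π(d_o⁴ − d_i⁴)/32 = π(0.109⁴ − 0.0604⁴)/32 = 1.255×10^-5 m⁴.
τ_max = T·r/J = 34020 × 0.0545 / 1.255×10^-5 = 1.477×10^8 Pa.

21.4 ksi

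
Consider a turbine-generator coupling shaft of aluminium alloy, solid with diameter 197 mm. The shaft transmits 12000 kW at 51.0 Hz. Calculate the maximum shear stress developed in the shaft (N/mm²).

ω = 2π·51.0 = 320.4 rad/s, so T = P/ω = 12000×10³ / 320.4 = 37450 N·m.
J = πd⁴/32 = π(0.197)⁴/32 = 1.479×10^-4 m⁴.
τ_max = T·r/J = 37450 × 0.0985 / 1.479×10^-4 = 2.495×10^7 Pa.

24.9 N/mm²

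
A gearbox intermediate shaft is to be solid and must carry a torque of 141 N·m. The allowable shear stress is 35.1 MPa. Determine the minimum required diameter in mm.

27.4 mm

For a solid shaft τ_max = 16T/(πd³), so d = (16T/(π τ_allow))^(1/3) = (16·141.0/(π·3.51×10^7))^(1/3) = 0.02735 m.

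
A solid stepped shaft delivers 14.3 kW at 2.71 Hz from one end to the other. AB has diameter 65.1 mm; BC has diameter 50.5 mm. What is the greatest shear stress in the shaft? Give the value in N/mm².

33.2 N/mm²

ω = 2π·2.71 = 17.03 rad/s, so T = P/ω = 14.3×10³ / 17.03 = 839.8 N·m.
Under the same torque, τ_max = 16T/(πd³) is largest where d is smallest — segment BC (d = 50.5 mm).
τ_max = 16·839.8/(π·(0.0505)³) = 3.321×10^7 Pa.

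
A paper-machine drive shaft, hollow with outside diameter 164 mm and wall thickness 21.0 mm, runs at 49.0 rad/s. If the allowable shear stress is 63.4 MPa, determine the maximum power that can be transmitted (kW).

1870 kW

J = π(d_o⁴ − d_i⁴)/32 = π(0.164⁴ − 0.122⁴)/32 = 4.927×10^-5 m⁴.
T_max = τ_allow·J/r = 6.34×10^7 × 4.927×10^-5 / 0.0820 = 38090 N·m.
ω = 49.0 rad/s, so P_max = T_max·ω = 1.867×10^6 W.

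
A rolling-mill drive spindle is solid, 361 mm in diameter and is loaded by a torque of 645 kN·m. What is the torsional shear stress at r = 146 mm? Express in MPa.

J = πd⁴/32 = π(0.361)⁴/32 = 1.667×10^-3 m⁴.
Shear stress varies linearly with radius: τ = T·r/J = 645000 × 0.146 / 1.667×10^-3 = 5.648×10^7 Pa.

56.5 MPa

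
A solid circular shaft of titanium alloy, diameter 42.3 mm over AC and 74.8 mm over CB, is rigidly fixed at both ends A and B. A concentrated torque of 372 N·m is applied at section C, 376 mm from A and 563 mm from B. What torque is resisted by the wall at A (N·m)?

49.4 N·m

Compatibility: T_A·a/J_AC = T_B·b/J_CB with T_A + T_B = T₀.
J_AC = 3.14×10^-7 m⁴, J_CB = 3.07×10^-6 m⁴, so T_A = T₀·(J_AC/a)/((J_AC/a)+(J_CB/b)) = 49.40 N·m, T_B = 322.6 N·m.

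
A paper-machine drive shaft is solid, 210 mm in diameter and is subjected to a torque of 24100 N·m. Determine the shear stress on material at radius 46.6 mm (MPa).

5.88 MPa

J = πd⁴/32 = π(0.210)⁴/32 = 1.909×10^-4 m⁴.
Shear stress varies linearly with radius: τ = T·r/J = 24100 × 0.0466 / 1.909×10^-4 = 5.882×10^6 Pa.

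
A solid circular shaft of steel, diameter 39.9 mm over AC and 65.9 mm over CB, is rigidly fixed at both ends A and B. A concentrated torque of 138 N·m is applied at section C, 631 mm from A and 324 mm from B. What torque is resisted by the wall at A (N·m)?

Compatibility: T_A·a/J_AC = T_B·b/J_CB with T_A + T_B = T₀.
J_AC = 2.49×10^-7 m⁴, J_CB = 1.85×10^-6 m⁴, so T_A = T₀·(J_AC/a)/((J_AC/a)+(J_CB/b)) = 8.908 N·m, T_B = 129.1 N·m.

8.91 N·m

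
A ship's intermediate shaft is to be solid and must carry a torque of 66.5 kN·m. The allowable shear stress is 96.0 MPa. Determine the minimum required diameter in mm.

For a solid shaft τ_max = 16T/(πd³), so d = (16T/(π τ_allow))^(1/3) = (16·66500/(π·9.60×10^7))^(1/3) = 0.1522 m.

152 mm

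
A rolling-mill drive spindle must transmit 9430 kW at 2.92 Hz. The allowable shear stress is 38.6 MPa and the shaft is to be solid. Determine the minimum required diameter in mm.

408 mm

ω = 2π·2.92 = 18.35 rad/s, so T = P/ω = 9430×10³ / 18.35 = 514000 N·m.
For a solid shaft τ_max = 16T/(πd³), so d = (16T/(π τ_allow))^(1/3) = (16·514000/(π·3.86×10^7))^(1/3) = 0.4078 m.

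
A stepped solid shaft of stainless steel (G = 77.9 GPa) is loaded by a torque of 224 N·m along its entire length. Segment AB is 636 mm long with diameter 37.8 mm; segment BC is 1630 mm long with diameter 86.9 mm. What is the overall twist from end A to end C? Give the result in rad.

J_AB = π(0.0378)⁴/32 = 2.00×10^-7 m⁴; J_BC = π(0.0869)⁴/32 = 5.60×10^-6 m⁴.
θ = (T/G)·Σ L_i/J_i = (224.0/77.9×10⁹)·(0.636/2.00×10^-7 + 1.63/5.60×10^-6) = 9.962×10^-3 rad.

0.00996 rad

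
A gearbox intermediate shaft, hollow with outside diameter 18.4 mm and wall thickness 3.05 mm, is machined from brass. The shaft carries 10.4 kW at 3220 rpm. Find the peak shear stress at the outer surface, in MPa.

31.5 MPa

ω = 2π·3220/60 = 337.2 rad/s, so T = P/ω = 10.4×10³ / 337.2 = 30.84 N·m.
J = π(d_o⁴ − d_i⁴)/32 = π(0.0184⁴ − 0.0123⁴)/32 = 9.006×10^-9 m⁴.
τ_max = T·r/J = 30.84 × 0.00920 / 9.006×10^-9 = 3.151×10^7 Pa.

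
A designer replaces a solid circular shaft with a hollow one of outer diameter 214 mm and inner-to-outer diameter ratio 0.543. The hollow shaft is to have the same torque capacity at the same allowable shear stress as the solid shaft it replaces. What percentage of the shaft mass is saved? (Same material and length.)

Equal τ_max and T ⇒ the solid shaft needs d_s³ = d_o³(1−k⁴), so d_s = 214·(1−0.543⁴)^(1/3) = 207.6 mm.
Area ratio A_h/A_s = d_o²(1−k²)/d_s² = (1−k²)/(1−k⁴)^(2/3) = 0.7492.
Mass saving = 1 − 0.7492 = 25.1 %.

25.1 %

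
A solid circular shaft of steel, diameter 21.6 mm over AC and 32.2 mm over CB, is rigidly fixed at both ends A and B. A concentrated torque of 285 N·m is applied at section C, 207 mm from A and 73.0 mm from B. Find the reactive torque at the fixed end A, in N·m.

Compatibility: T_A·a/J_AC = T_B·b/J_CB with T_A + T_B = T₀.
J_AC = 2.14×10^-8 m⁴, J_CB = 1.06×10^-7 m⁴, so T_A = T₀·(J_AC/a)/((J_AC/a)+(J_CB/b)) = 18.99 N·m, T_B = 266.0 N·m.

19.0 N·m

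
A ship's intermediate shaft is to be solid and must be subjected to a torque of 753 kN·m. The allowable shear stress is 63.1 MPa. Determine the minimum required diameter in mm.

For a solid shaft τ_max = 16T/(πd³), so d = (16T/(π τ_allow))^(1/3) = (16·753000/(π·6.31×10^7))^(1/3) = 0.3932 m.

393 mm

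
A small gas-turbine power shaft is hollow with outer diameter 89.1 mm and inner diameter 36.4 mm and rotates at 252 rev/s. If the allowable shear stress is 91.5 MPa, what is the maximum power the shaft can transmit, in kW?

19600 kW

J = π(d_o⁴ − d_i⁴)/32 = π(0.0891⁴ − 0.0364⁴)/32 = 6.015×10^-6 m⁴.
T_max = τ_allow·J/r = 9.15×10^7 × 6.015×10^-6 / 0.0445 = 12350 N·m.
ω = 2π·252 = 1583 rad/s, so P_max = T_max·ω = 1.956×10^7 W.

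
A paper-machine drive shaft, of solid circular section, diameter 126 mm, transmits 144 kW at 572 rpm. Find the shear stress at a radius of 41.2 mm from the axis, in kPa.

4000 kPa

ω = 2π·572/60 = 59.90 rad/s, so T = P/ω = 144×10³ / 59.90 = 2404 N·m.
J = πd⁴/32 = π(0.126)⁴/32 = 2.474×10^-5 m⁴.
Shear stress varies linearly with radius: τ = T·r/J = 2404 × 0.0412 / 2.474×10^-5 = 4.003×10^6 Pa.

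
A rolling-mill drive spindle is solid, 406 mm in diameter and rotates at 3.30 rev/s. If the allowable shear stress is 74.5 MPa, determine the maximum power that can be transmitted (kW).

J = πd⁴/32 = π(0.406)⁴/32 = 2.667×10^-3 m⁴.
T_max = τ_allow·J/r = 7.45×10^7 × 2.667×10^-3 / 0.203 = 979000 N·m.
ω = 2π·3.30 = 20.73 rad/s, so P_max = T_max·ω = 2.030×10^7 W.

20300 kW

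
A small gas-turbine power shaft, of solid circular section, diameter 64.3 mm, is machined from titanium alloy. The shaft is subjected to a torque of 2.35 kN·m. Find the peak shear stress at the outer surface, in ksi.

6.53 ksi

J = πd⁴/32 = π(0.0643)⁴/32 = 1.678×10^-6 m⁴.
τ_max = T·r/J = 2350 × 0.0321 / 1.678×10^-6 = 4.502×10^7 Pa.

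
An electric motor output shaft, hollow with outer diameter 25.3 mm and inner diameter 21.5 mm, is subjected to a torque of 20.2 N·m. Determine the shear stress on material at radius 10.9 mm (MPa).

J = π(d_o⁴ − d_i⁴)/32 = π(0.0253⁴ − 0.0215⁴)/32 = 1.925×10^-8 m⁴.
Shear stress varies linearly with radius: τ = T·r/J = 20.20 × 0.0109 / 1.925×10^-8 = 1.144×10^7 Pa.

11.4 MPa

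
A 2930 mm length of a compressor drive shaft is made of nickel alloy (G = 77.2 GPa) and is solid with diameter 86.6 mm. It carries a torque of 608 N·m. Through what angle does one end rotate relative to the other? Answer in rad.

J = πd⁴/32 = π(0.0866)⁴/32 = 5.522×10^-6 m⁴.
θ = T·L/(G·J) = 608.0 × 2.93 / (77.2×10⁹ × 5.522×10^-6) = 4.179×10^-3 rad.

0.00418 rad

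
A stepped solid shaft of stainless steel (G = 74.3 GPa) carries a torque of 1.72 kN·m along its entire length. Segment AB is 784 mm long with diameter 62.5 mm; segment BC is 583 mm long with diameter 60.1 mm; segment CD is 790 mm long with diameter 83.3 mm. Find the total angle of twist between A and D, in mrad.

J_AB = π(0.0625)⁴/32 = 1.50×10^-6 m⁴; J_BC = π(0.0601)⁴/32 = 1.28×10^-6 m⁴; J_CD = π(0.0833)⁴/32 = 4.73×10^-6 m⁴.
θ = (T/G)·Σ L_i/J_i = (1720/74.3×10⁹)·(0.784/1.50×10^-6 + 0.583/1.28×10^-6 + 0.790/4.73×10^-6) = 0.02652 rad.

26.5 mrad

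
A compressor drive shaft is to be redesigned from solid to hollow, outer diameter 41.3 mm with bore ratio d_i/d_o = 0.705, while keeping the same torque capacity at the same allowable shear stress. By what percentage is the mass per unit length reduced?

39.2 %

Equal τ_max and T ⇒ the solid shaft needs d_s³ = d_o³(1−k⁴), so d_s = 41.3·(1−0.705⁴)^(1/3) = 37.57 mm.
Area ratio A_h/A_s = d_o²(1−k²)/d_s² = (1−k²)/(1−k⁴)^(2/3) = 0.6077.
Mass saving = 1 − 0.6077 = 39.2 %.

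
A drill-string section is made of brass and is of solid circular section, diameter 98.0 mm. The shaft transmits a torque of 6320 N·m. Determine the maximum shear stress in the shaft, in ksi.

4.96 ksi

J = πd⁴/32 = π(0.0980)⁴/32 = 9.055×10^-6 m⁴.
τ_max = T·r/J = 6320 × 0.0490 / 9.055×10^-6 = 3.420×10^7 Pa.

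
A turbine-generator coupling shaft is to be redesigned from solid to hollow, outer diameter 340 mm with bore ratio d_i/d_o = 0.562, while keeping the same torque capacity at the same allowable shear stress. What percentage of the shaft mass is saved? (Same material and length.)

26.6 %

Equal τ_max and T ⇒ the solid shaft needs d_s³ = d_o³(1−k⁴), so d_s = 340·(1−0.562⁴)^(1/3) = 328.3 mm.
Area ratio A_h/A_s = d_o²(1−k²)/d_s² = (1−k²)/(1−k⁴)^(2/3) = 0.7338.
Mass saving = 1 − 0.7338 = 26.6 %.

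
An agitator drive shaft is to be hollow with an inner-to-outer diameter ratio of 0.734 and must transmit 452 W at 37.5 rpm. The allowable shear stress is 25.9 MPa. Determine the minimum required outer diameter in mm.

31.7 mm

ω = 2π·37.5/60 = 3.927 rad/s, so T = P/ω = 452 / 3.927 = 115.1 N·m.
For a hollow shaft with d_i/d_o = 0.734: τ_max = 16T/(π d_o³ (1−k⁴)), so d_o = [16T/(π τ_allow (1−k⁴))]^(1/3) = [16·115.1/(π·2.59×10^7·0.7097)]^(1/3) = 0.03171 m.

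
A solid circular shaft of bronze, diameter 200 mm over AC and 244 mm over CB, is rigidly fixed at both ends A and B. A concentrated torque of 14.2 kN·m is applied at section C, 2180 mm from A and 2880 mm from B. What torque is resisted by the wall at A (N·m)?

5300 N·m

Compatibility: T_A·a/J_AC = T_B·b/J_CB with T_A + T_B = T₀.
J_AC = 1.57×10^-4 m⁴, J_CB = 3.48×10^-4 m⁴, so T_A = T₀·(J_AC/a)/((J_AC/a)+(J_CB/b)) = 5305 N·m, T_B = 8895 N·m.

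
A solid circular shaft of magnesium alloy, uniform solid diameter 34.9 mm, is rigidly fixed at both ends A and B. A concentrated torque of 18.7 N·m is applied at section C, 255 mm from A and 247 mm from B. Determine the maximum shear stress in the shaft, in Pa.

1.14e6 Pa

With uniform GJ and both ends fixed, compatibility θ_AC = θ_CB gives T_A·a = T_B·b, together with T_A + T_B = T₀.
T_A = T₀·b/(a+b) = 18.70·247/502.0 = 9.201 N·m; T_B = 9.499 N·m.
τ in each portion: τ_AC = 1.10×10^6 Pa, τ_CB = 1.14×10^6 Pa; maximum is in CB.
τ_max = T_CB·r/J = 9.499·0.0175/1.46×10^-7 = 1.138×10^6 Pa.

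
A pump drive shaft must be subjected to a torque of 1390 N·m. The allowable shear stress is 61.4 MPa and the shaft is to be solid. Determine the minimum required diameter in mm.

For a solid shaft τ_max = 16T/(πd³), so d = (16T/(π τ_allow))^(1/3) = (16·1390/(π·6.14×10^7))^(1/3) = 0.04867 m.

48.7 mm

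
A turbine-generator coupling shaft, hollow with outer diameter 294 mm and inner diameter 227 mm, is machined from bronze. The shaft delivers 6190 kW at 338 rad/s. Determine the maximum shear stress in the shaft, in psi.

826 psi

ω = 338 rad/s, so T = P/ω = 6190×10³ / 338.0 = 18310 N·m.
J = π(d_o⁴ − d_i⁴)/32 = π(0.294⁴ − 0.227⁴)/32 = 4.728×10^-4 m⁴.
τ_max = T·r/J = 18310 × 0.147 / 4.728×10^-4 = 5.694×10^6 Pa.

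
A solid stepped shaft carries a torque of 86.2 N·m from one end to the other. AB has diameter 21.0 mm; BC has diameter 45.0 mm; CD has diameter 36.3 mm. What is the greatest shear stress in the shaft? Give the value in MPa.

47.4 MPa

Under the same torque, τ_max = 16T/(πd³) is largest where d is smallest — segment AB (d = 21.0 mm).
τ_max = 16·86.20/(π·(0.0210)³) = 4.740×10^7 Pa.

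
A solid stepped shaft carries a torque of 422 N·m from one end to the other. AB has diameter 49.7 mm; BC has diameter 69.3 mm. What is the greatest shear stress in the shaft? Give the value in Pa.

Under the same torque, τ_max = 16T/(πd³) is largest where d is smallest — segment AB (d = 49.7 mm).
τ_max = 16·422.0/(π·(0.0497)³) = 1.751×10^7 Pa.

1.75e7 Pa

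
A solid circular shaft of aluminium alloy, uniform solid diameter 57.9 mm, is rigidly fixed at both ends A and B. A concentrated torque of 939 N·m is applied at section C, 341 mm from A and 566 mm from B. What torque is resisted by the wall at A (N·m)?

586 N·m

With uniform GJ and both ends fixed, compatibility θ_AC = θ_CB gives T_A·a = T_B·b, together with T_A + T_B = T₀.
T_A = T₀·b/(a+b) = 939.0·566/907.0 = 586.0 N·m; T_B = 353.0 N·m.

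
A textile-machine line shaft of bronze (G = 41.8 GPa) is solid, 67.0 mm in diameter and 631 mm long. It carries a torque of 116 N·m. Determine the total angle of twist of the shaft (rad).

J = πd⁴/32 = π(0.0670)⁴/32 = 1.978×10^-6 m⁴.
θ = T·L/(G·J) = 116.0 × 0.631 / (41.8×10⁹ × 1.978×10^-6) = 8.851×10^-4 rad.

8.85e-4 rad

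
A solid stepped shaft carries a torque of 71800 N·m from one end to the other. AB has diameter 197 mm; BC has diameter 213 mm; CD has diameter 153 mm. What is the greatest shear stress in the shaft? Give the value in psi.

14800 psi

Under the same torque, τ_max = 16T/(πd³) is largest where d is smallest — segment CD (d = 153 mm).
τ_max = 16·71800/(π·(0.153)³) = 1.021×10^8 Pa.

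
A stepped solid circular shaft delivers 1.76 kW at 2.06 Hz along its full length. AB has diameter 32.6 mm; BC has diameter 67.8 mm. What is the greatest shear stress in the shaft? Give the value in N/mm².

ω = 2π·2.06 = 12.94 rad/s, so T = P/ω = 1.76×10³ / 12.94 = 136.0 N·m.
Under the same torque, τ_max = 16T/(πd³) is largest where d is smallest — segment AB (d = 32.6 mm).
τ_max = 16·136.0/(π·(0.0326)³) = 1.999×10^7 Pa.

20.0 N/mm²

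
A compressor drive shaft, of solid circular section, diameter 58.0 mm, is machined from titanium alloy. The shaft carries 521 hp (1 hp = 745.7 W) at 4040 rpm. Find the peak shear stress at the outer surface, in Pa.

2.40e7 Pa

ω = 2π·4040/60 = 423.1 rad/s, so T = P/ω = 521×745.7 / 423.1 = 918.3 N·m.
J = πd⁴/32 = π(0.0580)⁴/32 = 1.111×10^-6 m⁴.
τ_max = T·r/J = 918.3 × 0.0290 / 1.111×10^-6 = 2.397×10^7 Pa.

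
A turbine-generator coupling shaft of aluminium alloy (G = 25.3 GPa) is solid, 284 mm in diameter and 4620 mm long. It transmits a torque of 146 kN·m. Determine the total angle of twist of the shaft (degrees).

2.39°

J = πd⁴/32 = π(0.284)⁴/32 = 6.387×10^-4 m⁴.
θ = T·L/(G·J) = 146000 × 4.62 / (25.3×10⁹ × 6.387×10^-4) = 0.04174 rad.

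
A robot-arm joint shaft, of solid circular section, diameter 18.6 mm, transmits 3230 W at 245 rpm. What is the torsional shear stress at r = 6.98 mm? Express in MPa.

ω = 2π·245/60 = 25.66 rad/s, so T = P/ω = 3230 / 25.66 = 125.9 N·m.
J = πd⁴/32 = π(0.0186)⁴/32 = 1.175×10^-8 m⁴.
Shear stress varies linearly with radius: τ = T·r/J = 125.9 × 0.00698 / 1.175×10^-8 = 7.478×10^7 Pa.

74.8 MPa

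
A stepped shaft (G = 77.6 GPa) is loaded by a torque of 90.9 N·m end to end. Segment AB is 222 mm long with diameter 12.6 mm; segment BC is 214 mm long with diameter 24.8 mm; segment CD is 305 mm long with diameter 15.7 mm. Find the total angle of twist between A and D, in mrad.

J_AB = π(0.0126)⁴/32 = 2.47×10^-9 m⁴; J_BC = π(0.0248)⁴/32 = 3.71×10^-8 m⁴; J_CD = π(0.0157)⁴/32 = 5.96×10^-9 m⁴.
θ = (T/G)·Σ L_i/J_i = (90.90/77.6×10⁹)·(0.222/2.47×10^-9 + 0.214/3.71×10^-8 + 0.305/5.96×10^-9) = 0.1717 rad.

172 mrad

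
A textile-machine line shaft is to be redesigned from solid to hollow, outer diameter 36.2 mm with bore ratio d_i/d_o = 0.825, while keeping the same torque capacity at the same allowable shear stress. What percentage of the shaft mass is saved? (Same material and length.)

Equal τ_max and T ⇒ the solid shaft needs d_s³ = d_o³(1−k⁴), so d_s = 36.2·(1−0.825⁴)^(1/3) = 29.42 mm.
Area ratio A_h/A_s = d_o²(1−k²)/d_s² = (1−k²)/(1−k⁴)^(2/3) = 0.4836.
Mass saving = 1 − 0.4836 = 51.6 %.

51.6 %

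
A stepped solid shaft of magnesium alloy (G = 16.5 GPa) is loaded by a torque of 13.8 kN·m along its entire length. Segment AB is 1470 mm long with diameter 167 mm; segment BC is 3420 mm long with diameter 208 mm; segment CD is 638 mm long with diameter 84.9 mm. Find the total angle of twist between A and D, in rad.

0.136 rad

J_AB = π(0.167)⁴/32 = 7.64×10^-5 m⁴; J_BC = π(0.208)⁴/32 = 1.84×10^-4 m⁴; J_CD = π(0.0849)⁴/32 = 5.10×10^-6 m⁴.
θ = (T/G)·Σ L_i/J_i = (13800/16.5×10⁹)·(1.47/7.64×10^-5 + 3.42/1.84×10^-4 + 0.638/5.10×10^-6) = 0.1363 rad.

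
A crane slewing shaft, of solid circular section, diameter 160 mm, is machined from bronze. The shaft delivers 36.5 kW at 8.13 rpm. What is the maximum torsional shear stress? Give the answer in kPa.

53300 kPa

ω = 2π·8.13/60 = 0.8514 rad/s, so T = P/ω = 36.5×10³ / 0.8514 = 42870 N·m.
J = πd⁴/32 = π(0.160)⁴/32 = 6.434×10^-5 m⁴.
τ_max = T·r/J = 42870 × 0.0800 / 6.434×10^-5 = 5.331×10^7 Pa.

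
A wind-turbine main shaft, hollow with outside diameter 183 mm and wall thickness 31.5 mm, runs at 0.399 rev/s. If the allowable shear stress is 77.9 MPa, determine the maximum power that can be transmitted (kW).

J = π(d_o⁴ − d_i⁴)/32 = π(0.183⁴ − 0.120⁴)/32 = 8.975×10^-5 m⁴.
T_max = τ_allow·J/r = 7.79×10^7 × 8.975×10^-5 / 0.0915 = 76410 N·m.
ω = 2π·0.399 = 2.507 rad/s, so P_max = T_max·ω = 1.916×10^5 W.

192 kW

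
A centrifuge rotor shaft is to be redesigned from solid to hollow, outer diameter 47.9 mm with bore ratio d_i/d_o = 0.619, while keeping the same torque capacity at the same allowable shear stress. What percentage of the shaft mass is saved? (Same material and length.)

Equal τ_max and T ⇒ the solid shaft needs d_s³ = d_o³(1−k⁴), so d_s = 47.9·(1−0.619⁴)^(1/3) = 45.43 mm.
Area ratio A_h/A_s = d_o²(1−k²)/d_s² = (1−k²)/(1−k⁴)^(2/3) = 0.6857.
Mass saving = 1 − 0.6857 = 31.4 %.

31.4 %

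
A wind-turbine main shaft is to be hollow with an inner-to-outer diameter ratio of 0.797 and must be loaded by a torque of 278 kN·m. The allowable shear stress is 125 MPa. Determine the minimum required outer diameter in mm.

267 mm

For a hollow shaft with d_i/d_o = 0.797: τ_max = 16T/(π d_o³ (1−k⁴)), so d_o = [16T/(π τ_allow (1−k⁴))]^(1/3) = [16·278000/(π·1.25×10^8·0.5965)]^(1/3) = 0.2668 m.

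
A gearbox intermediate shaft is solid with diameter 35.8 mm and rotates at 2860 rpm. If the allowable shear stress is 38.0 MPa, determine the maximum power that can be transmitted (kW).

103 kW

J = πd⁴/32 = π(0.0358)⁴/32 = 1.613×10^-7 m⁴.
T_max = τ_allow·J/r = 3.80×10^7 × 1.613×10^-7 / 0.0179 = 342.3 N·m.
ω = 2π·2860/60 = 299.5 rad/s, so P_max = T_max·ω = 1.025×10^5 W.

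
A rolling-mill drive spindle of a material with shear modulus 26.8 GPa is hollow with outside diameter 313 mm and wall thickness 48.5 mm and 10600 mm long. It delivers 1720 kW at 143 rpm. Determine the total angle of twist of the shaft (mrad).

ω = 2π·143/60 = 14.97 rad/s, so T = P/ω = 1720×10³ / 14.97 = 114900 N·m.
J = π(d_o⁴ − d_i⁴)/32 = π(0.313⁴ − 0.216⁴)/32 = 7.286×10^-4 m⁴.
θ = T·L/(G·J) = 114900 × 10.6 / (26.8×10⁹ × 7.286×10^-4) = 0.06235 rad.

62.4 mrad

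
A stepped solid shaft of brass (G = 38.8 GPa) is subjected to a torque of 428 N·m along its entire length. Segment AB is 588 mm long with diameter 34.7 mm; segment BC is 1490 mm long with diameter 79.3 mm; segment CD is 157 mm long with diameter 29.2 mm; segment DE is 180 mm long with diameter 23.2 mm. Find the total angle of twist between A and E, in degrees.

8.24°

J_AB = π(0.0347)⁴/32 = 1.42×10^-7 m⁴; J_BC = π(0.0793)⁴/32 = 3.88×10^-6 m⁴; J_CD = π(0.0292)⁴/32 = 7.14×10^-8 m⁴; J_DE = π(0.0232)⁴/32 = 2.84×10^-8 m⁴.
θ = (T/G)·Σ L_i/J_i = (428.0/38.8×10⁹)·(0.588/1.42×10^-7 + 1.49/3.88×10^-6 + 0.157/7.14×10^-8 + 0.180/2.84×10^-8) = 0.1439 rad.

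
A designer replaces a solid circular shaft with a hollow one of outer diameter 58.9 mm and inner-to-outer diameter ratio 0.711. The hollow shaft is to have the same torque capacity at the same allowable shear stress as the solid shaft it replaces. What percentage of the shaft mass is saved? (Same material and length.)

Equal τ_max and T ⇒ the solid shaft needs d_s³ = d_o³(1−k⁴), so d_s = 58.9·(1−0.711⁴)^(1/3) = 53.38 mm.
Area ratio A_h/A_s = d_o²(1−k²)/d_s² = (1−k²)/(1−k⁴)^(2/3) = 0.6020.
Mass saving = 1 − 0.6020 = 39.8 %.

39.8 %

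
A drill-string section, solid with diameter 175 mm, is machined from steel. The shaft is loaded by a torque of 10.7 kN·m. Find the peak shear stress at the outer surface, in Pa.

1.02e7 Pa

J = πd⁴/32 = π(0.175)⁴/32 = 9.208×10^-5 m⁴.
τ_max = T·r/J = 10700 × 0.0875 / 9.208×10^-5 = 1.017×10^7 Pa.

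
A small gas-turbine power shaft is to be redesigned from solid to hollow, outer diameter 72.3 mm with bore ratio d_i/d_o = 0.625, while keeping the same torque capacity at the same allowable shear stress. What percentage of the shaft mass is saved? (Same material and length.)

32.0 %

Equal τ_max and T ⇒ the solid shaft needs d_s³ = d_o³(1−k⁴), so d_s = 72.3·(1−0.625⁴)^(1/3) = 68.42 mm.
Area ratio A_h/A_s = d_o²(1−k²)/d_s² = (1−k²)/(1−k⁴)^(2/3) = 0.6805.
Mass saving = 1 − 0.6805 = 32.0 %.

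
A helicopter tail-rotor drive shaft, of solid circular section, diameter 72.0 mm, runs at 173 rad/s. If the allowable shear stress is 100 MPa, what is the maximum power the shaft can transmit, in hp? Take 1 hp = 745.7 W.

1700 hp

J = πd⁴/32 = π(0.0720)⁴/32 = 2.638×10^-6 m⁴.
T_max = τ_allow·J/r = 1.00×10^8 × 2.638×10^-6 / 0.0360 = 7329 N·m.
ω = 173 rad/s, so P_max = T_max·ω = 1.268×10^6 W.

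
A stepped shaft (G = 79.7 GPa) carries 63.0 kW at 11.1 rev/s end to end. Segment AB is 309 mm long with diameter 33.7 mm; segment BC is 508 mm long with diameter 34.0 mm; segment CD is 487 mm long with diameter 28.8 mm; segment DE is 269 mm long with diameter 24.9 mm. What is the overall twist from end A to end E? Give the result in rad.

ω = 2π·11.1 = 69.74 rad/s, so T = P/ω = 63.0×10³ / 69.74 = 903.3 N·m.
J_AB = π(0.0337)⁴/32 = 1.27×10^-7 m⁴; J_BC = π(0.0340)⁴/32 = 1.31×10^-7 m⁴; J_CD = π(0.0288)⁴/32 = 6.75×10^-8 m⁴; J_DE = π(0.0249)⁴/32 = 3.77×10^-8 m⁴.
θ = (T/G)·Σ L_i/J_i = (903.3/79.7×10⁹)·(0.309/1.27×10^-7 + 0.508/1.31×10^-7 + 0.487/6.75×10^-8 + 0.269/3.77×10^-8) = 0.2341 rad.

0.234 rad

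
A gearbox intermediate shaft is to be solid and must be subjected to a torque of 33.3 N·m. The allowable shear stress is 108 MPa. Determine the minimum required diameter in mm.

For a solid shaft τ_max = 16T/(πd³), so d = (16T/(π τ_allow))^(1/3) = (16·33.30/(π·1.08×10^8))^(1/3) = 0.01162 m.

11.6 mm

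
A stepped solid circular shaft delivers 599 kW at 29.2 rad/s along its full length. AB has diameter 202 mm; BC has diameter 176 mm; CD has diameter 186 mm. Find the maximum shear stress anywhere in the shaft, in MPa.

19.2 MPa

ω = 29.2 rad/s, so T = P/ω = 599×10³ / 29.20 = 20510 N·m.
Under the same torque, τ_max = 16T/(πd³) is largest where d is smallest — segment BC (d = 176 mm).
τ_max = 16·20510/(π·(0.176)³) = 1.916×10^7 Pa.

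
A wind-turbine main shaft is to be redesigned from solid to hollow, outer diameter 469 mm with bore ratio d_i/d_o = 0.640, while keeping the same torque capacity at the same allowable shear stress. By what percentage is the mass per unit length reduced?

Equal τ_max and T ⇒ the solid shaft needs d_s³ = d_o³(1−k⁴), so d_s = 469·(1−0.640⁴)^(1/3) = 441.2 mm.
Area ratio A_h/A_s = d_o²(1−k²)/d_s² = (1−k²)/(1−k⁴)^(2/3) = 0.6673.
Mass saving = 1 − 0.6673 = 33.3 %.

33.3 %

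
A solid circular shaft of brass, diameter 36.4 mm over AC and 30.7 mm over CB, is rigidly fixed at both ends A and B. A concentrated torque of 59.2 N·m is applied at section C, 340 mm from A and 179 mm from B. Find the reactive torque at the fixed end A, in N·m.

Compatibility: T_A·a/J_AC = T_B·b/J_CB with T_A + T_B = T₀.
J_AC = 1.72×10^-7 m⁴, J_CB = 8.72×10^-8 m⁴, so T_A = T₀·(J_AC/a)/((J_AC/a)+(J_CB/b)) = 30.19 N·m, T_B = 29.01 N·m.

30.2 N·m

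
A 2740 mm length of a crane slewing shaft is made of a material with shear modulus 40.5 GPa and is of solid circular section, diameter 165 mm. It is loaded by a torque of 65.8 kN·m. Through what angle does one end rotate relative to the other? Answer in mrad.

61.2 mrad

J = πd⁴/32 = π(0.165)⁴/32 = 7.277×10^-5 m⁴.
θ = T·L/(G·J) = 65800 × 2.74 / (40.5×10⁹ × 7.277×10^-5) = 0.06118 rad.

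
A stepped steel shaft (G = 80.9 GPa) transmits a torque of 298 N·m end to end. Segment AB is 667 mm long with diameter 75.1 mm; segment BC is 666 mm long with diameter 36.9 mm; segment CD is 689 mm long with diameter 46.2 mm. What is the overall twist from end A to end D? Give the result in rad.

J_AB = π(0.0751)⁴/32 = 3.12×10^-6 m⁴; J_BC = π(0.0369)⁴/32 = 1.82×10^-7 m⁴; J_CD = π(0.0462)⁴/32 = 4.47×10^-7 m⁴.
θ = (T/G)·Σ L_i/J_i = (298.0/80.9×10⁹)·(0.667/3.12×10^-6 + 0.666/1.82×10^-7 + 0.689/4.47×10^-7) = 0.01994 rad.

0.0199 rad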